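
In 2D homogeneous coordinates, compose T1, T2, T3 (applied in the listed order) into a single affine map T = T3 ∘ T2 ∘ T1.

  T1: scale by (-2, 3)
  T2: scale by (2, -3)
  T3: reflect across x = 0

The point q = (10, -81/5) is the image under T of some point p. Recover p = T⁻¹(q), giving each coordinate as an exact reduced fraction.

p = (5/2, 9/5)

T1 = [-2 0 0; 0 3 0; 0 0 1]
T2·T1 = [-4 0 0; 0 -9 0; 0 0 1]
T3·…·T1 = [4 0 0; 0 -9 0; 0 0 1]
det M = -36; M⁻¹ = [1/4 0 0; 0 -1/9 0; 0 0 1]
M⁻¹ · (10, -81/5)ᵀ = (5/2, 9/5)ᵀ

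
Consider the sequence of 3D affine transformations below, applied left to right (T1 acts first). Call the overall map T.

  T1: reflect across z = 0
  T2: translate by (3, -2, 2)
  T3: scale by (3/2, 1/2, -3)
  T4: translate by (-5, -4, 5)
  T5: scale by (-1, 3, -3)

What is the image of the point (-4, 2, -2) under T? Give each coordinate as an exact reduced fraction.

T(p) = (13/2, -12, 21)

T1 reflect across z = 0: (-4, 2, -2) → (-4, 2, 2)
T2 translate by (3, -2, 2): (-4, 2, 2) → (-1, 0, 4)
T3 scale by (3/2, 1/2, -3): (-1, 0, 4) → (-3/2, 0, -12)
T4 translate by (-5, -4, 5): (-3/2, 0, -12) → (-13/2, -4, -7)
T5 scale by (-1, 3, -3): (-13/2, -4, -7) → (13/2, -12, 21)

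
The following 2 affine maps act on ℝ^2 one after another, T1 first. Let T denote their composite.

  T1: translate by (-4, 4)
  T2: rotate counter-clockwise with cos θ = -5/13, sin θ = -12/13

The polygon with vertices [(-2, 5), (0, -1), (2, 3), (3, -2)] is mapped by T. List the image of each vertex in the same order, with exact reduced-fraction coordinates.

image vertices: (138/13, 27/13), (56/13, 33/13), (94/13, -11/13), (29/13, 2/13)

T1 translate by (-4, 4): (-2, 5) → (-6, 9); (0, -1) → (-4, 3); (2, 3) → (-2, 7); (3, -2) → (-1, 2)
T2 rotate counter-clockwise with cos θ = -5/13, sin θ = -12/13: (-6, 9) → (138/13, 27/13); (-4, 3) → (56/13, 33/13); (-2, 7) → (94/13, -11/13); (-1, 2) → (29/13, 2/13)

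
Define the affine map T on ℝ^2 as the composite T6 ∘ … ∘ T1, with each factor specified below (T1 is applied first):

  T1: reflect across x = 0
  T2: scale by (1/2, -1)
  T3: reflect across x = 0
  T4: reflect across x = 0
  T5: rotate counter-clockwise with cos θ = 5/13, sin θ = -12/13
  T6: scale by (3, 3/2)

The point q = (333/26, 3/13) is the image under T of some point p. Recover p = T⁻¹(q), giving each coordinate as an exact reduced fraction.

T1 = [-1 0 0; 0 1 0; 0 0 1]
T2·T1 = [-1/2 0 0; 0 -1 0; 0 0 1]
T3·…·T1 = [1/2 0 0; 0 -1 0; 0 0 1]
T4·…·T1 = [-1/2 0 0; 0 -1 0; 0 0 1]
T5·…·T1 = [-5/26 -12/13 0; 6/13 -5/13 0; 0 0 1]
T6·…·T1 = [-15/26 -36/13 0; 9/13 -15/26 0; 0 0 1]
det M = 9/4; M⁻¹ = [-10/39 16/13 0; -4/13 -10/39 0; 0 0 1]
M⁻¹ · (333/26, 3/13)ᵀ = (-3, -4)ᵀ

p = (-3, -4)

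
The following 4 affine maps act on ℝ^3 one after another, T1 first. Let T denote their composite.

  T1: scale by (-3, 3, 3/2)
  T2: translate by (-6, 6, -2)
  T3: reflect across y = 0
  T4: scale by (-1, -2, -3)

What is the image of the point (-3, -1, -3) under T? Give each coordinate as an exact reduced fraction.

T(p) = (-3, 6, 39/2)

T1 scale by (-3, 3, 3/2): (-3, -1, -3) → (9, -3, -9/2)
T2 translate by (-6, 6, -2): (9, -3, -9/2) → (3, 3, -13/2)
T3 reflect across y = 0: (3, 3, -13/2) → (3, -3, -13/2)
T4 scale by (-1, -2, -3): (3, -3, -13/2) → (-3, 6, 39/2)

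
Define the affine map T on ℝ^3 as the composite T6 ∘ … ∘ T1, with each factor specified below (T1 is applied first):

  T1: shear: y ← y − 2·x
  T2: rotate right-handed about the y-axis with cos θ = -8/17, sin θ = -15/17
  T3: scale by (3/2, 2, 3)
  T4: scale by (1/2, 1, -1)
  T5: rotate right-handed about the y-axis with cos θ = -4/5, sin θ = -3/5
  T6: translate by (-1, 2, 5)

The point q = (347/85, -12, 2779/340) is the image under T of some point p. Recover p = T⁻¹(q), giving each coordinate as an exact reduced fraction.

T1 = [1 0 0 0; -2 1 0 0; 0 0 1 0; 0 0 0 1]
T2·T1 = [-8/17 0 -15/17 0; -2 1 0 0; 15/17 0 -8/17 0; 0 0 0 1]
T3·…·T1 = [-12/17 0 -45/34 0; -4 2 0 0; 45/17 0 -24/17 0; 0 0 0 1]
T4·…·T1 = [-6/17 0 -45/68 0; -4 2 0 0; -45/17 0 24/17 0; 0 0 0 1]
T5·…·T1 = [159/85 0 -27/85 0; -4 2 0 0; 162/85 0 -519/340 0; 0 0 0 1]
T6·…·T1 = [159/85 0 -27/85 -1; -4 2 0 2; 162/85 0 -519/340 5; 0 0 0 1]
det M = -9/2; M⁻¹ = [173/255 0 -12/85 353/255; 346/255 1/2 -24/85 451/255; 72/85 0 -212/255 1276/255; 0 0 0 1]
M⁻¹ · (347/85, -12, 2779/340)ᵀ = (3, -1, 5/3)ᵀ

p = (3, -1, 5/3)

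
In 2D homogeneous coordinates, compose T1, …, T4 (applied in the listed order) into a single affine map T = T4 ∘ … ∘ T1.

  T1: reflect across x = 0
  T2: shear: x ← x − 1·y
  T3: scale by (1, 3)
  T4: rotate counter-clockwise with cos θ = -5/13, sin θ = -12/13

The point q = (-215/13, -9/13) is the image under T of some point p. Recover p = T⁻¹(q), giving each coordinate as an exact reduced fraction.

T1 = [-1 0 0; 0 1 0; 0 0 1]
T2·T1 = [-1 -1 0; 0 1 0; 0 0 1]
T3·…·T1 = [-1 -1 0; 0 3 0; 0 0 1]
T4·…·T1 = [5/13 41/13 0; 12/13 -3/13 0; 0 0 1]
det M = -3; M⁻¹ = [1/13 41/39 0; 4/13 -5/39 0; 0 0 1]
M⁻¹ · (-215/13, -9/13)ᵀ = (-2, -5)ᵀ

p = (-2, -5)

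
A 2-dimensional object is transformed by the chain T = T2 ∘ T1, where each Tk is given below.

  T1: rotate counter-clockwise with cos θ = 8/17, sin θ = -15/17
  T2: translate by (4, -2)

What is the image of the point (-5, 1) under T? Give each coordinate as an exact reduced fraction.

T1 rotate counter-clockwise with cos θ = 8/17, sin θ = -15/17: (-5, 1) → (-25/17, 83/17)
T2 translate by (4, -2): (-25/17, 83/17) → (43/17, 49/17)

T(p) = (43/17, 49/17)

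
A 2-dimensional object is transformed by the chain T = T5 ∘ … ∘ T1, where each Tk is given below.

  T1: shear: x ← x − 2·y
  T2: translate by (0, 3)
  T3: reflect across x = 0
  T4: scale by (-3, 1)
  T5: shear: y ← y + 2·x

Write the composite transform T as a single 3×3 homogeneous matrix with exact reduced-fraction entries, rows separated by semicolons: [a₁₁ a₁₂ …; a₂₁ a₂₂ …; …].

T = [3 -6 0; 6 -11 3; 0 0 1]

T1 = [1 -2 0; 0 1 0; 0 0 1]
T2·T1 = [1 -2 0; 0 1 3; 0 0 1]
T3·…·T1 = [-1 2 0; 0 1 3; 0 0 1]
T4·…·T1 = [3 -6 0; 0 1 3; 0 0 1]
T5·…·T1 = [3 -6 0; 6 -11 3; 0 0 1]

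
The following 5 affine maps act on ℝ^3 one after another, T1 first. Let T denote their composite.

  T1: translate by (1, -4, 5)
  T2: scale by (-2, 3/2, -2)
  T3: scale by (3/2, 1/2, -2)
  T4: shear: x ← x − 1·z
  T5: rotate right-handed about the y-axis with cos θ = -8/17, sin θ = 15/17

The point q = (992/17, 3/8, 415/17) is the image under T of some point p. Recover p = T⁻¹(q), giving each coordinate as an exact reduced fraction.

p = (2, 9/2, 5)

T1 = [1 0 0 1; 0 1 0 -4; 0 0 1 5; 0 0 0 1]
T2·T1 = [-2 0 0 -2; 0 3/2 0 -6; 0 0 -2 -10; 0 0 0 1]
T3·…·T1 = [-3 0 0 -3; 0 3/4 0 -3; 0 0 4 20; 0 0 0 1]
T4·…·T1 = [-3 0 -4 -23; 0 3/4 0 -3; 0 0 4 20; 0 0 0 1]
T5·…·T1 = [24/17 0 92/17 484/17; 0 3/4 0 -3; 45/17 0 28/17 185/17; 0 0 0 1]
det M = -9; M⁻¹ = [-7/51 0 23/51 -1; 0 4/3 0 4; 15/68 0 -2/17 -5; 0 0 0 1]
M⁻¹ · (992/17, 3/8, 415/17)ᵀ = (2, 9/2, 5)ᵀ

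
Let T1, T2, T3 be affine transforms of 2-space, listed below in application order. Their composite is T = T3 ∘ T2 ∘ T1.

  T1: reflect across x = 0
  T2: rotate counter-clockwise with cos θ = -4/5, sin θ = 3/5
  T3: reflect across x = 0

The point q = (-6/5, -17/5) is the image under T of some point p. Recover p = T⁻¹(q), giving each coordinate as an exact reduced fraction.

p = (3, 2)

T1 = [-1 0 0; 0 1 0; 0 0 1]
T2·T1 = [4/5 -3/5 0; -3/5 -4/5 0; 0 0 1]
T3·…·T1 = [-4/5 3/5 0; -3/5 -4/5 0; 0 0 1]
det M = 1; M⁻¹ = [-4/5 -3/5 0; 3/5 -4/5 0; 0 0 1]
M⁻¹ · (-6/5, -17/5)ᵀ = (3, 2)ᵀ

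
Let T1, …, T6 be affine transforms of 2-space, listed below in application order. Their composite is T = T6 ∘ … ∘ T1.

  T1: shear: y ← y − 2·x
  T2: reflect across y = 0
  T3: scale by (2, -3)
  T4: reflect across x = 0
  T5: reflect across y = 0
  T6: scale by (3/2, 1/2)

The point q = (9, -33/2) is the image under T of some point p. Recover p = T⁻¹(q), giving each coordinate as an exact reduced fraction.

p = (-3, 5)

T1 = [1 0 0; -2 1 0; 0 0 1]
T2·T1 = [1 0 0; 2 -1 0; 0 0 1]
T3·…·T1 = [2 0 0; -6 3 0; 0 0 1]
T4·…·T1 = [-2 0 0; -6 3 0; 0 0 1]
T5·…·T1 = [-2 0 0; 6 -3 0; 0 0 1]
T6·…·T1 = [-3 0 0; 3 -3/2 0; 0 0 1]
det M = 9/2; M⁻¹ = [-1/3 0 0; -2/3 -2/3 0; 0 0 1]
M⁻¹ · (9, -33/2)ᵀ = (-3, 5)ᵀ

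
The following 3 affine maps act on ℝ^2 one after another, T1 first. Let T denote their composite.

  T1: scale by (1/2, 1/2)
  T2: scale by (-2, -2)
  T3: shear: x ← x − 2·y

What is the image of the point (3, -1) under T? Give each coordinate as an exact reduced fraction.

T(p) = (-5, 1)

T1 scale by (1/2, 1/2): (3, -1) → (3/2, -1/2)
T2 scale by (-2, -2): (3/2, -1/2) → (-3, 1)
T3 shear: x ← x − 2·y: (-3, 1) → (-5, 1)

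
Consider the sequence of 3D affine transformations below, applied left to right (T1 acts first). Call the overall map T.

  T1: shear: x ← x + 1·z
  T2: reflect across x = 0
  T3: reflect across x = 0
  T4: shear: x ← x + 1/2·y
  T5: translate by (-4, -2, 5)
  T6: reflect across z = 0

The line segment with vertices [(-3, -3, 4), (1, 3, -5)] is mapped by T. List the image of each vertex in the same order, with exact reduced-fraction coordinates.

image vertices: (-9/2, -5, -9), (-13/2, 1, 0)

T1 shear: x ← x + 1·z: (-3, -3, 4) → (1, -3, 4); (1, 3, -5) → (-4, 3, -5)
T2 reflect across x = 0: (1, -3, 4) → (-1, -3, 4); (-4, 3, -5) → (4, 3, -5)
T3 reflect across x = 0: (-1, -3, 4) → (1, -3, 4); (4, 3, -5) → (-4, 3, -5)
T4 shear: x ← x + 1/2·y: (1, -3, 4) → (-1/2, -3, 4); (-4, 3, -5) → (-5/2, 3, -5)
T5 translate by (-4, -2, 5): (-1/2, -3, 4) → (-9/2, -5, 9); (-5/2, 3, -5) → (-13/2, 1, 0)
T6 reflect across z = 0: (-9/2, -5, 9) → (-9/2, -5, -9); (-13/2, 1, 0) → (-13/2, 1, 0)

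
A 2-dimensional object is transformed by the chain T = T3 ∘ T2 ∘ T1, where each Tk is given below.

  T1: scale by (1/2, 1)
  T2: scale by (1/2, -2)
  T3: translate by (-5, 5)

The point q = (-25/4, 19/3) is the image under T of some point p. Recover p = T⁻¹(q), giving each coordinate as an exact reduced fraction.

p = (-5, -2/3)

T1 = [1/2 0 0; 0 1 0; 0 0 1]
T2·T1 = [1/4 0 0; 0 -2 0; 0 0 1]
T3·…·T1 = [1/4 0 -5; 0 -2 5; 0 0 1]
det M = -1/2; M⁻¹ = [4 0 20; 0 -1/2 5/2; 0 0 1]
M⁻¹ · (-25/4, 19/3)ᵀ = (-5, -2/3)ᵀ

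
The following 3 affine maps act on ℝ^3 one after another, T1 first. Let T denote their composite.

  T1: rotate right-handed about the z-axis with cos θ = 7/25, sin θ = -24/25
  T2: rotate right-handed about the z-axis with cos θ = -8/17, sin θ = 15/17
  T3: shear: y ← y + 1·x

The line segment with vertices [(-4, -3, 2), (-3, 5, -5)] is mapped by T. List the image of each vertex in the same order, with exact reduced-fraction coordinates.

image vertices: (-13/17, -97/17, 2), (-141/25, -104/25, -5)

T1 rotate right-handed about the z-axis with cos θ = 7/25, sin θ = -24/25: (-4, -3, 2) → (-4, 3, 2); (-3, 5, -5) → (99/25, 107/25, -5)
T2 rotate right-handed about the z-axis with cos θ = -8/17, sin θ = 15/17: (-4, 3, 2) → (-13/17, -84/17, 2); (99/25, 107/25, -5) → (-141/25, 37/25, -5)
T3 shear: y ← y + 1·x: (-13/17, -84/17, 2) → (-13/17, -97/17, 2); (-141/25, 37/25, -5) → (-141/25, -104/25, -5)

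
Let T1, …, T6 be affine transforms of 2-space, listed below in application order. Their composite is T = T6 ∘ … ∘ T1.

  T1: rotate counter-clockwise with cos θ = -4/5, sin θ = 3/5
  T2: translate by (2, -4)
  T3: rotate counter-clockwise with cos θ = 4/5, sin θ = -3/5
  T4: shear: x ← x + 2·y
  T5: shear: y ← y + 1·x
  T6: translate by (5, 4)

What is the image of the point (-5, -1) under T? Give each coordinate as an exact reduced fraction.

T(p) = (-282/25, -106/5)

T1 rotate counter-clockwise with cos θ = -4/5, sin θ = 3/5: (-5, -1) → (23/5, -11/5)
T2 translate by (2, -4): (23/5, -11/5) → (33/5, -31/5)
T3 rotate counter-clockwise with cos θ = 4/5, sin θ = -3/5: (33/5, -31/5) → (39/25, -223/25)
T4 shear: x ← x + 2·y: (39/25, -223/25) → (-407/25, -223/25)
T5 shear: y ← y + 1·x: (-407/25, -223/25) → (-407/25, -126/5)
T6 translate by (5, 4): (-407/25, -126/5) → (-282/25, -106/5)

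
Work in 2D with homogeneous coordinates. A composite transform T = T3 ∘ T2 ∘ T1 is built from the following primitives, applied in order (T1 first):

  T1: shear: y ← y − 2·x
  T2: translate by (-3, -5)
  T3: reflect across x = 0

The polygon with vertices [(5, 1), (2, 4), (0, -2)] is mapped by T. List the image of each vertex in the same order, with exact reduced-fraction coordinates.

image vertices: (-2, -14), (1, -5), (3, -7)

T1 shear: y ← y − 2·x: (5, 1) → (5, -9); (2, 4) → (2, 0); (0, -2) → (0, -2)
T2 translate by (-3, -5): (5, -9) → (2, -14); (2, 0) → (-1, -5); (0, -2) → (-3, -7)
T3 reflect across x = 0: (2, -14) → (-2, -14); (-1, -5) → (1, -5); (-3, -7) → (3, -7)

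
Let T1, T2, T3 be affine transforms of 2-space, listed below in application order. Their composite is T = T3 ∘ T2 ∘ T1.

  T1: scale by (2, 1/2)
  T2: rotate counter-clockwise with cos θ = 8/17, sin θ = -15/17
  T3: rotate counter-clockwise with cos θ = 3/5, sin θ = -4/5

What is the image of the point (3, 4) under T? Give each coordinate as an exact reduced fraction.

T1 scale by (2, 1/2): (3, 4) → (6, 2)
T2 rotate counter-clockwise with cos θ = 8/17, sin θ = -15/17: (6, 2) → (78/17, -74/17)
T3 rotate counter-clockwise with cos θ = 3/5, sin θ = -4/5: (78/17, -74/17) → (-62/85, -534/85)

T(p) = (-62/85, -534/85)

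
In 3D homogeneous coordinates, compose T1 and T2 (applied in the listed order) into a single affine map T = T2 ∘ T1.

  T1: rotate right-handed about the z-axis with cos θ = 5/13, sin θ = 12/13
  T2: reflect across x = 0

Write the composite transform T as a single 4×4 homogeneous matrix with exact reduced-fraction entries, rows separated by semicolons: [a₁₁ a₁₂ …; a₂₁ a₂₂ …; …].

T = [-5/13 12/13 0 0; 12/13 5/13 0 0; 0 0 1 0; 0 0 0 1]

T1 = [5/13 -12/13 0 0; 12/13 5/13 0 0; 0 0 1 0; 0 0 0 1]
T2·T1 = [-5/13 12/13 0 0; 12/13 5/13 0 0; 0 0 1 0; 0 0 0 1]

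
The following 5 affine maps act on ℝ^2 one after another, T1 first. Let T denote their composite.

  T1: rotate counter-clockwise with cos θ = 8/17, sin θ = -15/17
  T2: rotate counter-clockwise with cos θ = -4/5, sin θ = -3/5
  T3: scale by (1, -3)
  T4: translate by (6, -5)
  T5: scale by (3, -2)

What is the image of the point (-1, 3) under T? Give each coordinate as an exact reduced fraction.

T1 rotate counter-clockwise with cos θ = 8/17, sin θ = -15/17: (-1, 3) → (37/17, 39/17)
T2 rotate counter-clockwise with cos θ = -4/5, sin θ = -3/5: (37/17, 39/17) → (-31/85, -267/85)
T3 scale by (1, -3): (-31/85, -267/85) → (-31/85, 801/85)
T4 translate by (6, -5): (-31/85, 801/85) → (479/85, 376/85)
T5 scale by (3, -2): (479/85, 376/85) → (1437/85, -752/85)

T(p) = (1437/85, -752/85)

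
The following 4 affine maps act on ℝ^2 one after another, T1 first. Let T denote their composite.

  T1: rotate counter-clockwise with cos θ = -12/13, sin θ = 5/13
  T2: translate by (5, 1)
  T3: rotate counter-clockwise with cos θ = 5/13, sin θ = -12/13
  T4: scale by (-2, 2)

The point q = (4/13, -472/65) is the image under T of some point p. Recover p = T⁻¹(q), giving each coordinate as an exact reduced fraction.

p = (3/5, 3)

T1 = [-12/13 -5/13 0; 5/13 -12/13 0; 0 0 1]
T2·T1 = [-12/13 -5/13 5; 5/13 -12/13 1; 0 0 1]
T3·…·T1 = [0 -1 37/13; 1 0 -55/13; 0 0 1]
T4·…·T1 = [0 2 -74/13; 2 0 -110/13; 0 0 1]
det M = -4; M⁻¹ = [0 1/2 55/13; 1/2 0 37/13; 0 0 1]
M⁻¹ · (4/13, -472/65)ᵀ = (3/5, 3)ᵀ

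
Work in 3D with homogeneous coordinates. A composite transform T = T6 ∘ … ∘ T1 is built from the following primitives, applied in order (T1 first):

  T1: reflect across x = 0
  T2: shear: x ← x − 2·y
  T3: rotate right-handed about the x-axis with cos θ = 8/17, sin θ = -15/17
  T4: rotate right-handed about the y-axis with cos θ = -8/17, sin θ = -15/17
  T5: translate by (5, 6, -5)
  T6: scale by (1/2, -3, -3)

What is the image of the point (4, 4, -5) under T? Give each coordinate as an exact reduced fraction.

T(p) = (4577/578, -177/17, 11115/289)

T1 reflect across x = 0: (4, 4, -5) → (-4, 4, -5)
T2 shear: x ← x − 2·y: (-4, 4, -5) → (-12, 4, -5)
T3 rotate right-handed about the x-axis with cos θ = 8/17, sin θ = -15/17: (-12, 4, -5) → (-12, -43/17, -100/17)
T4 rotate right-handed about the y-axis with cos θ = -8/17, sin θ = -15/17: (-12, -43/17, -100/17) → (3132/289, -43/17, -2260/289)
T5 translate by (5, 6, -5): (3132/289, -43/17, -2260/289) → (4577/289, 59/17, -3705/289)
T6 scale by (1/2, -3, -3): (4577/289, 59/17, -3705/289) → (4577/578, -177/17, 11115/289)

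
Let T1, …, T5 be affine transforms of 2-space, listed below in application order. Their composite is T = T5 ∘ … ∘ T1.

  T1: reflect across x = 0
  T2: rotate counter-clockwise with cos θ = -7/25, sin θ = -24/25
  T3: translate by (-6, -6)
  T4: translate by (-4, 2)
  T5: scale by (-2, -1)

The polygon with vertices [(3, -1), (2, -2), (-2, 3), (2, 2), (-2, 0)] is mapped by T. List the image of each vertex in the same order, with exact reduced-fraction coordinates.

T1 reflect across x = 0: (3, -1) → (-3, -1); (2, -2) → (-2, -2); (-2, 3) → (2, 3); (2, 2) → (-2, 2); (-2, 0) → (2, 0)
T2 rotate counter-clockwise with cos θ = -7/25, sin θ = -24/25: (-3, -1) → (-3/25, 79/25); (-2, -2) → (-34/25, 62/25); (2, 3) → (58/25, -69/25); (-2, 2) → (62/25, 34/25); (2, 0) → (-14/25, -48/25)
T3 translate by (-6, -6): (-3/25, 79/25) → (-153/25, -71/25); (-34/25, 62/25) → (-184/25, -88/25); (58/25, -69/25) → (-92/25, -219/25); (62/25, 34/25) → (-88/25, -116/25); (-14/25, -48/25) → (-164/25, -198/25)
T4 translate by (-4, 2): (-153/25, -71/25) → (-253/25, -21/25); (-184/25, -88/25) → (-284/25, -38/25); (-92/25, -219/25) → (-192/25, -169/25); (-88/25, -116/25) → (-188/25, -66/25); (-164/25, -198/25) → (-264/25, -148/25)
T5 scale by (-2, -1): (-253/25, -21/25) → (506/25, 21/25); (-284/25, -38/25) → (568/25, 38/25); (-192/25, -169/25) → (384/25, 169/25); (-188/25, -66/25) → (376/25, 66/25); (-264/25, -148/25) → (528/25, 148/25)

image vertices: (506/25, 21/25), (568/25, 38/25), (384/25, 169/25), (376/25, 66/25), (528/25, 148/25)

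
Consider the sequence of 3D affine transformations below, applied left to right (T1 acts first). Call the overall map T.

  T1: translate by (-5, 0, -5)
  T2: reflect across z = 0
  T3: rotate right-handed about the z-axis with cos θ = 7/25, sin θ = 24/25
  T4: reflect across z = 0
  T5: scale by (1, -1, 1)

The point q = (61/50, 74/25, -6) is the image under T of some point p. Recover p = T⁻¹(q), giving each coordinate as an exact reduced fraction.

p = (5/2, -2, -1)

T1 = [1 0 0 -5; 0 1 0 0; 0 0 1 -5; 0 0 0 1]
T2·T1 = [1 0 0 -5; 0 1 0 0; 0 0 -1 5; 0 0 0 1]
T3·…·T1 = [7/25 -24/25 0 -7/5; 24/25 7/25 0 -24/5; 0 0 -1 5; 0 0 0 1]
T4·…·T1 = [7/25 -24/25 0 -7/5; 24/25 7/25 0 -24/5; 0 0 1 -5; 0 0 0 1]
T5·…·T1 = [7/25 -24/25 0 -7/5; -24/25 -7/25 0 24/5; 0 0 1 -5; 0 0 0 1]
det M = -1; M⁻¹ = [7/25 -24/25 0 5; -24/25 -7/25 0 0; 0 0 1 5; 0 0 0 1]
M⁻¹ · (61/50, 74/25, -6)ᵀ = (5/2, -2, -1)ᵀ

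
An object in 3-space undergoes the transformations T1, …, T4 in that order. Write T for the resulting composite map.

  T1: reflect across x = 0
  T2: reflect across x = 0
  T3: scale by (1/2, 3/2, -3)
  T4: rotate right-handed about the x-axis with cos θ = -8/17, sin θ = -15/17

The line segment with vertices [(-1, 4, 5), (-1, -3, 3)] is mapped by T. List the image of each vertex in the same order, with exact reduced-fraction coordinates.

image vertices: (-1/2, -273/17, 30/17), (-1/2, -99/17, 279/34)

T1 reflect across x = 0: (-1, 4, 5) → (1, 4, 5); (-1, -3, 3) → (1, -3, 3)
T2 reflect across x = 0: (1, 4, 5) → (-1, 4, 5); (1, -3, 3) → (-1, -3, 3)
T3 scale by (1/2, 3/2, -3): (-1, 4, 5) → (-1/2, 6, -15); (-1, -3, 3) → (-1/2, -9/2, -9)
T4 rotate right-handed about the x-axis with cos θ = -8/17, sin θ = -15/17: (-1/2, 6, -15) → (-1/2, -273/17, 30/17); (-1/2, -9/2, -9) → (-1/2, -99/17, 279/34)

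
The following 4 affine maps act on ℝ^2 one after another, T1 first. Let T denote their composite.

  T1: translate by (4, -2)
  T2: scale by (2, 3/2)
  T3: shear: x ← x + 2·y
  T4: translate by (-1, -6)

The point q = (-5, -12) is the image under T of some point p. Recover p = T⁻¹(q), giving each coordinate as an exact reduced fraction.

p = (0, -2)

T1 = [1 0 4; 0 1 -2; 0 0 1]
T2·T1 = [2 0 8; 0 3/2 -3; 0 0 1]
T3·…·T1 = [2 3 2; 0 3/2 -3; 0 0 1]
T4·…·T1 = [2 3 1; 0 3/2 -9; 0 0 1]
det M = 3; M⁻¹ = [1/2 -1 -19/2; 0 2/3 6; 0 0 1]
M⁻¹ · (-5, -12)ᵀ = (0, -2)ᵀ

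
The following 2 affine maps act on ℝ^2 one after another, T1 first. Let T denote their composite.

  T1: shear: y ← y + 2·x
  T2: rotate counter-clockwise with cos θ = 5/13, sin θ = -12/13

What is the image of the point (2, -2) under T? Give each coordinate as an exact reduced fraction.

T(p) = (34/13, -14/13)

T1 shear: y ← y + 2·x: (2, -2) → (2, 2)
T2 rotate counter-clockwise with cos θ = 5/13, sin θ = -12/13: (2, 2) → (34/13, -14/13)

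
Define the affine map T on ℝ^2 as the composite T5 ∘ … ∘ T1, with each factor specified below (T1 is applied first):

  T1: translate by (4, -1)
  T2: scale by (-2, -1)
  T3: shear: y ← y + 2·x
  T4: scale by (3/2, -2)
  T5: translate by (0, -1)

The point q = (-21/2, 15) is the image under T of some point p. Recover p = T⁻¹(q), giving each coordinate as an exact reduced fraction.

p = (-1/2, -5)

T1 = [1 0 4; 0 1 -1; 0 0 1]
T2·T1 = [-2 0 -8; 0 -1 1; 0 0 1]
T3·…·T1 = [-2 0 -8; -4 -1 -15; 0 0 1]
T4·…·T1 = [-3 0 -12; 8 2 30; 0 0 1]
T5·…·T1 = [-3 0 -12; 8 2 29; 0 0 1]
det M = -6; M⁻¹ = [-1/3 0 -4; 4/3 1/2 3/2; 0 0 1]
M⁻¹ · (-21/2, 15)ᵀ = (-1/2, -5)ᵀ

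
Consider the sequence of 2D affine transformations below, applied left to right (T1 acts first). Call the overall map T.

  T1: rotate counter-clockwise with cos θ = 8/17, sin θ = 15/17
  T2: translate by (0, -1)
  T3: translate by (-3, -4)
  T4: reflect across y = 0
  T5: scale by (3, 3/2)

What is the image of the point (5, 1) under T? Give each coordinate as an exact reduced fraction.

T1 rotate counter-clockwise with cos θ = 8/17, sin θ = 15/17: (5, 1) → (25/17, 83/17)
T2 translate by (0, -1): (25/17, 83/17) → (25/17, 66/17)
T3 translate by (-3, -4): (25/17, 66/17) → (-26/17, -2/17)
T4 reflect across y = 0: (-26/17, -2/17) → (-26/17, 2/17)
T5 scale by (3, 3/2): (-26/17, 2/17) → (-78/17, 3/17)

T(p) = (-78/17, 3/17)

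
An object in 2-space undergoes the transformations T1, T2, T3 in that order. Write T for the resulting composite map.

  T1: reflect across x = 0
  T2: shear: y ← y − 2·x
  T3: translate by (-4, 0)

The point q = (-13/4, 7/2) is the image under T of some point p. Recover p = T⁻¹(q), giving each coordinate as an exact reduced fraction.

p = (-3/4, 5)

T1 = [-1 0 0; 0 1 0; 0 0 1]
T2·T1 = [-1 0 0; 2 1 0; 0 0 1]
T3·…·T1 = [-1 0 -4; 2 1 0; 0 0 1]
det M = -1; M⁻¹ = [-1 0 -4; 2 1 8; 0 0 1]
M⁻¹ · (-13/4, 7/2)ᵀ = (-3/4, 5)ᵀ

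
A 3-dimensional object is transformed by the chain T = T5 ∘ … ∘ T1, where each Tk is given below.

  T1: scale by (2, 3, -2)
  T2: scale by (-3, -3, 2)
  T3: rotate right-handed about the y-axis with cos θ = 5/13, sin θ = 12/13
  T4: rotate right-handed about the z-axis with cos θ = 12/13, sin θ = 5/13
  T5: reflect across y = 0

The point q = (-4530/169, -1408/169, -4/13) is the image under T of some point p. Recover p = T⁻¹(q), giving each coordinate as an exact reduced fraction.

p = (4/3, -2, 5)

T1 = [2 0 0 0; 0 3 0 0; 0 0 -2 0; 0 0 0 1]
T2·T1 = [-6 0 0 0; 0 -9 0 0; 0 0 -4 0; 0 0 0 1]
T3·…·T1 = [-30/13 0 -48/13 0; 0 -9 0 0; 72/13 0 -20/13 0; 0 0 0 1]
T4·…·T1 = [-360/169 45/13 -576/169 0; -150/169 -108/13 -240/169 0; 72/13 0 -20/13 0; 0 0 0 1]
T5·…·T1 = [-360/169 45/13 -576/169 0; 150/169 108/13 240/169 0; 72/13 0 -20/13 0; 0 0 0 1]
det M = 216; M⁻¹ = [-10/169 25/1014 2/13 0; 5/117 4/39 0 0; -36/169 15/169 -5/52 0; 0 0 0 1]
M⁻¹ · (-4530/169, -1408/169, -4/13)ᵀ = (4/3, -2, 5)ᵀ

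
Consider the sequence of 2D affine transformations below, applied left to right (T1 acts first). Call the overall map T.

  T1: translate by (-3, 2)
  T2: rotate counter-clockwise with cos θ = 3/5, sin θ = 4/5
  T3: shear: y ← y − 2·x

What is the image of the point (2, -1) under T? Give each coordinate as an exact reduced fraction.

T(p) = (-7/5, 13/5)

T1 translate by (-3, 2): (2, -1) → (-1, 1)
T2 rotate counter-clockwise with cos θ = 3/5, sin θ = 4/5: (-1, 1) → (-7/5, -1/5)
T3 shear: y ← y − 2·x: (-7/5, -1/5) → (-7/5, 13/5)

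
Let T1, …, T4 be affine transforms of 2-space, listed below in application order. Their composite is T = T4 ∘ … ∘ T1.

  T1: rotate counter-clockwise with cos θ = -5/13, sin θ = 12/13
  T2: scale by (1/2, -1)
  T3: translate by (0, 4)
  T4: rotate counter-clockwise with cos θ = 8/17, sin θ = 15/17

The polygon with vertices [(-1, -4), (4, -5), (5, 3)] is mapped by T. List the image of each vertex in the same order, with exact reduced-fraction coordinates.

image vertices: (-448/221, 1499/442), (475/221, 132/221), (-349/221, -803/442)

T1 rotate counter-clockwise with cos θ = -5/13, sin θ = 12/13: (-1, -4) → (53/13, 8/13); (4, -5) → (40/13, 73/13); (5, 3) → (-61/13, 45/13)
T2 scale by (1/2, -1): (53/13, 8/13) → (53/26, -8/13); (40/13, 73/13) → (20/13, -73/13); (-61/13, 45/13) → (-61/26, -45/13)
T3 translate by (0, 4): (53/26, -8/13) → (53/26, 44/13); (20/13, -73/13) → (20/13, -21/13); (-61/26, -45/13) → (-61/26, 7/13)
T4 rotate counter-clockwise with cos θ = 8/17, sin θ = 15/17: (53/26, 44/13) → (-448/221, 1499/442); (20/13, -21/13) → (475/221, 132/221); (-61/26, 7/13) → (-349/221, -803/442)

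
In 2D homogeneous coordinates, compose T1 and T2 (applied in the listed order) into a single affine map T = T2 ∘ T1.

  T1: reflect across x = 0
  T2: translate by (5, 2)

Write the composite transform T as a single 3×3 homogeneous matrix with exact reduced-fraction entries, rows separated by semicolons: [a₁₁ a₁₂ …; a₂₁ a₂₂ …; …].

T1 = [-1 0 0; 0 1 0; 0 0 1]
T2·T1 = [-1 0 5; 0 1 2; 0 0 1]

T = [-1 0 5; 0 1 2; 0 0 1]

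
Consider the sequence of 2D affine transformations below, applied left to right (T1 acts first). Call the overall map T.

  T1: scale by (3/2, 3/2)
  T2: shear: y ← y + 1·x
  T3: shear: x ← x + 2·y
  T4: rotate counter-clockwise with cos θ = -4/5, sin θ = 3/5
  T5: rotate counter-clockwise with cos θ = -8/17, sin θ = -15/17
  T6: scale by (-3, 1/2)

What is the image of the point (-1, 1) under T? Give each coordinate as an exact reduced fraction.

T1 scale by (3/2, 3/2): (-1, 1) → (-3/2, 3/2)
T2 shear: y ← y + 1·x: (-3/2, 3/2) → (-3/2, 0)
T3 shear: x ← x + 2·y: (-3/2, 0) → (-3/2, 0)
T4 rotate counter-clockwise with cos θ = -4/5, sin θ = 3/5: (-3/2, 0) → (6/5, -9/10)
T5 rotate counter-clockwise with cos θ = -8/17, sin θ = -15/17: (6/5, -9/10) → (-231/170, -54/85)
T6 scale by (-3, 1/2): (-231/170, -54/85) → (693/170, -27/85)

T(p) = (693/170, -27/85)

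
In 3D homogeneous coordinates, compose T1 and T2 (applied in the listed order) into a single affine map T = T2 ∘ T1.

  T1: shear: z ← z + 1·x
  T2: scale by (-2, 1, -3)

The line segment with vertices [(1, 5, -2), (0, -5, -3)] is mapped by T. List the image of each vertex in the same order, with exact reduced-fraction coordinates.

T1 shear: z ← z + 1·x: (1, 5, -2) → (1, 5, -1); (0, -5, -3) → (0, -5, -3)
T2 scale by (-2, 1, -3): (1, 5, -1) → (-2, 5, 3); (0, -5, -3) → (0, -5, 9)

image vertices: (-2, 5, 3), (0, -5, 9)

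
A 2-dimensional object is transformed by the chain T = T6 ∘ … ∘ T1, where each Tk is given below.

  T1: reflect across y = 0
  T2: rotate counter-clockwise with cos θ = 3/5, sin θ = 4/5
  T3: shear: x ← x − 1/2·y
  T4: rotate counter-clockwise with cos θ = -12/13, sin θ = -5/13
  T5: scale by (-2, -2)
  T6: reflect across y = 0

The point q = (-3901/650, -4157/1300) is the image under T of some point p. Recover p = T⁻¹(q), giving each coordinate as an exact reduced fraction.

T1 = [1 0 0; 0 -1 0; 0 0 1]
T2·T1 = [3/5 4/5 0; 4/5 -3/5 0; 0 0 1]
T3·…·T1 = [1/5 11/10 0; 4/5 -3/5 0; 0 0 1]
T4·…·T1 = [8/65 -81/65 0; -53/65 17/130 0; 0 0 1]
T5·…·T1 = [-16/65 162/65 0; 106/65 -17/65 0; 0 0 1]
T6·…·T1 = [-16/65 162/65 0; -106/65 17/65 0; 0 0 1]
det M = 4; M⁻¹ = [17/260 -81/130 0; 53/130 -4/65 0; 0 0 1]
M⁻¹ · (-3901/650, -4157/1300)ᵀ = (8/5, -9/4)ᵀ

p = (8/5, -9/4)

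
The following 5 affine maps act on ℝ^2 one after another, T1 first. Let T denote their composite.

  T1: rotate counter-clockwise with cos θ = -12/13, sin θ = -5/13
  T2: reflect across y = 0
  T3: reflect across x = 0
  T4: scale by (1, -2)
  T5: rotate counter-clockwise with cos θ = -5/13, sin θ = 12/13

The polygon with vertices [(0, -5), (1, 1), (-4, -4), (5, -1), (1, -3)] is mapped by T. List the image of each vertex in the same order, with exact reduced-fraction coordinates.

image vertices: (-1565/169, -300/169), (373/169, 254/169), (-1492/169, -1016/169), (-1/13, 70/13), (-879/169, 14/169)

T1 rotate counter-clockwise with cos θ = -12/13, sin θ = -5/13: (0, -5) → (-25/13, 60/13); (1, 1) → (-7/13, -17/13); (-4, -4) → (28/13, 68/13); (5, -1) → (-5, -1); (1, -3) → (-27/13, 31/13)
T2 reflect across y = 0: (-25/13, 60/13) → (-25/13, -60/13); (-7/13, -17/13) → (-7/13, 17/13); (28/13, 68/13) → (28/13, -68/13); (-5, -1) → (-5, 1); (-27/13, 31/13) → (-27/13, -31/13)
T3 reflect across x = 0: (-25/13, -60/13) → (25/13, -60/13); (-7/13, 17/13) → (7/13, 17/13); (28/13, -68/13) → (-28/13, -68/13); (-5, 1) → (5, 1); (-27/13, -31/13) → (27/13, -31/13)
T4 scale by (1, -2): (25/13, -60/13) → (25/13, 120/13); (7/13, 17/13) → (7/13, -34/13); (-28/13, -68/13) → (-28/13, 136/13); (5, 1) → (5, -2); (27/13, -31/13) → (27/13, 62/13)
T5 rotate counter-clockwise with cos θ = -5/13, sin θ = 12/13: (25/13, 120/13) → (-1565/169, -300/169); (7/13, -34/13) → (373/169, 254/169); (-28/13, 136/13) → (-1492/169, -1016/169); (5, -2) → (-1/13, 70/13); (27/13, 62/13) → (-879/169, 14/169)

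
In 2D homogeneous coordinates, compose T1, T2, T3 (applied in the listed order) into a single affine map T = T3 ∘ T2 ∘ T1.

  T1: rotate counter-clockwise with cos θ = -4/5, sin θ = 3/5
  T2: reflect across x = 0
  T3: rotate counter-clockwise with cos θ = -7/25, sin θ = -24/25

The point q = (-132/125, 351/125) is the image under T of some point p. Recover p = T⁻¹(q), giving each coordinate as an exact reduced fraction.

T1 = [-4/5 -3/5 0; 3/5 -4/5 0; 0 0 1]
T2·T1 = [4/5 3/5 0; 3/5 -4/5 0; 0 0 1]
T3·…·T1 = [44/125 -117/125 0; -117/125 -44/125 0; 0 0 1]
det M = -1; M⁻¹ = [44/125 -117/125 0; -117/125 -44/125 0; 0 0 1]
M⁻¹ · (-132/125, 351/125)ᵀ = (-3, 0)ᵀ

p = (-3, 0)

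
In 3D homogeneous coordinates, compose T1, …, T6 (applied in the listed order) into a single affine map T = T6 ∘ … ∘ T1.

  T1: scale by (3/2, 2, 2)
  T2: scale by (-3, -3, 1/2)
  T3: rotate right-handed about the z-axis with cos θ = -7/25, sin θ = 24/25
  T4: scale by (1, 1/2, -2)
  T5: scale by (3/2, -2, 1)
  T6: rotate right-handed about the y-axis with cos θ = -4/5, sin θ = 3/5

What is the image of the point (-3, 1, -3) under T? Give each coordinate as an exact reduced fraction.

T1 scale by (3/2, 2, 2): (-3, 1, -3) → (-9/2, 2, -6)
T2 scale by (-3, -3, 1/2): (-9/2, 2, -6) → (27/2, -6, -3)
T3 rotate right-handed about the z-axis with cos θ = -7/25, sin θ = 24/25: (27/2, -6, -3) → (99/50, 366/25, -3)
T4 scale by (1, 1/2, -2): (99/50, 366/25, -3) → (99/50, 183/25, 6)
T5 scale by (3/2, -2, 1): (99/50, 183/25, 6) → (297/100, -366/25, 6)
T6 rotate right-handed about the y-axis with cos θ = -4/5, sin θ = 3/5: (297/100, -366/25, 6) → (153/125, -366/25, -3291/500)

T(p) = (153/125, -366/25, -3291/500)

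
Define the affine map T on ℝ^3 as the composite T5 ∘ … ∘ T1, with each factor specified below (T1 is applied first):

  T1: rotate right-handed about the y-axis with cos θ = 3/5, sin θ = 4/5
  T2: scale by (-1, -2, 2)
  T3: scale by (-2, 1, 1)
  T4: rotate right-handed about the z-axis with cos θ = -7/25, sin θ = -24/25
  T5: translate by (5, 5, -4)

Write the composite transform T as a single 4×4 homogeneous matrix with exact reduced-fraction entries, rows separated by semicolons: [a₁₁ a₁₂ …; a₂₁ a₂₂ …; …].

T1 = [3/5 0 4/5 0; 0 1 0 0; -4/5 0 3/5 0; 0 0 0 1]
T2·T1 = [-3/5 0 -4/5 0; 0 -2 0 0; -8/5 0 6/5 0; 0 0 0 1]
T3·…·T1 = [6/5 0 8/5 0; 0 -2 0 0; -8/5 0 6/5 0; 0 0 0 1]
T4·…·T1 = [-42/125 -48/25 -56/125 0; -144/125 14/25 -192/125 0; -8/5 0 6/5 0; 0 0 0 1]
T5·…·T1 = [-42/125 -48/25 -56/125 5; -144/125 14/25 -192/125 5; -8/5 0 6/5 -4; 0 0 0 1]

T = [-42/125 -48/25 -56/125 5; -144/125 14/25 -192/125 5; -8/5 0 6/5 -4; 0 0 0 1]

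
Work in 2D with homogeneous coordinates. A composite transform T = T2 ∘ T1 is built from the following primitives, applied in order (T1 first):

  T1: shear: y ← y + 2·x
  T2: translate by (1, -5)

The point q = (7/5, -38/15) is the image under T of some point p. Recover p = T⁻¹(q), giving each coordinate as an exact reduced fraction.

T1 = [1 0 0; 2 1 0; 0 0 1]
T2·T1 = [1 0 1; 2 1 -5; 0 0 1]
det M = 1; M⁻¹ = [1 0 -1; -2 1 7; 0 0 1]
M⁻¹ · (7/5, -38/15)ᵀ = (2/5, 5/3)ᵀ

p = (2/5, 5/3)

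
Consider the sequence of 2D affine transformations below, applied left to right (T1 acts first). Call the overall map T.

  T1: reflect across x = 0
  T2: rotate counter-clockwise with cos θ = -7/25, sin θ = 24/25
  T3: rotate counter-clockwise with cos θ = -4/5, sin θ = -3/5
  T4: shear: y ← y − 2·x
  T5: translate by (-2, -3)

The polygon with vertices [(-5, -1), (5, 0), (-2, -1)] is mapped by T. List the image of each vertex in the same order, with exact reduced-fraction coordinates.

image vertices: (7/5, -68/5), (-6, 8), (-1, -7)

T1 reflect across x = 0: (-5, -1) → (5, -1); (5, 0) → (-5, 0); (-2, -1) → (2, -1)
T2 rotate counter-clockwise with cos θ = -7/25, sin θ = 24/25: (5, -1) → (-11/25, 127/25); (-5, 0) → (7/5, -24/5); (2, -1) → (2/5, 11/5)
T3 rotate counter-clockwise with cos θ = -4/5, sin θ = -3/5: (-11/25, 127/25) → (17/5, -19/5); (7/5, -24/5) → (-4, 3); (2/5, 11/5) → (1, -2)
T4 shear: y ← y − 2·x: (17/5, -19/5) → (17/5, -53/5); (-4, 3) → (-4, 11); (1, -2) → (1, -4)
T5 translate by (-2, -3): (17/5, -53/5) → (7/5, -68/5); (-4, 11) → (-6, 8); (1, -4) → (-1, -7)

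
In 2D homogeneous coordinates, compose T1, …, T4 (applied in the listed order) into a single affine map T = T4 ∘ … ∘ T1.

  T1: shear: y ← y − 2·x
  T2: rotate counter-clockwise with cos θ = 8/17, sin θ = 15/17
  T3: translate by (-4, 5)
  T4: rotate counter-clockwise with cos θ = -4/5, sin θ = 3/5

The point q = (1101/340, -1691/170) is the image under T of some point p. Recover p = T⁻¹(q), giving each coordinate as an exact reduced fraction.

T1 = [1 0 0; -2 1 0; 0 0 1]
T2·T1 = [38/17 -15/17 0; -1/17 8/17 0; 0 0 1]
T3·…·T1 = [38/17 -15/17 -4; -1/17 8/17 5; 0 0 1]
T4·…·T1 = [-149/85 36/85 1/5; 118/85 -77/85 -32/5; 0 0 1]
det M = 1; M⁻¹ = [-77/85 -36/85 -43/17; -118/85 -149/85 -186/17; 0 0 1]
M⁻¹ · (1101/340, -1691/170)ᵀ = (-5/4, 2)ᵀ

p = (-5/4, 2)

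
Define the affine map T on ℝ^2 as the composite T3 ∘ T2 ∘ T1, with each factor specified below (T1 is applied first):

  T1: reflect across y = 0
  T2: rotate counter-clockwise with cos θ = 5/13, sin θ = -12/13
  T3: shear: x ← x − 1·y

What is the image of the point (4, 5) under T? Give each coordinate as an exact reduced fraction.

T(p) = (33/13, -73/13)

T1 reflect across y = 0: (4, 5) → (4, -5)
T2 rotate counter-clockwise with cos θ = 5/13, sin θ = -12/13: (4, -5) → (-40/13, -73/13)
T3 shear: x ← x − 1·y: (-40/13, -73/13) → (33/13, -73/13)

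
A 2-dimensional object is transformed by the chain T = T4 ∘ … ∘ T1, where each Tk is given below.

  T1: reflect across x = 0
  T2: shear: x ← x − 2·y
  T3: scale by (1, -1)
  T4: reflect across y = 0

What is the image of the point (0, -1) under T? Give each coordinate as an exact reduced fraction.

T(p) = (2, -1)

T1 reflect across x = 0: (0, -1) → (0, -1)
T2 shear: x ← x − 2·y: (0, -1) → (2, -1)
T3 scale by (1, -1): (2, -1) → (2, 1)
T4 reflect across y = 0: (2, 1) → (2, -1)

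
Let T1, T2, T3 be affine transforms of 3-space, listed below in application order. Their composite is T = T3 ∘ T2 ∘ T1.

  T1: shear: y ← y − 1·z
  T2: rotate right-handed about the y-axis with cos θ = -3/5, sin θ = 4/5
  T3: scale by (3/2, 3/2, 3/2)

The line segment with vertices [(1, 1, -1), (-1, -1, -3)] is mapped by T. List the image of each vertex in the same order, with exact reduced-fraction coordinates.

T1 shear: y ← y − 1·z: (1, 1, -1) → (1, 2, -1); (-1, -1, -3) → (-1, 2, -3)
T2 rotate right-handed about the y-axis with cos θ = -3/5, sin θ = 4/5: (1, 2, -1) → (-7/5, 2, -1/5); (-1, 2, -3) → (-9/5, 2, 13/5)
T3 scale by (3/2, 3/2, 3/2): (-7/5, 2, -1/5) → (-21/10, 3, -3/10); (-9/5, 2, 13/5) → (-27/10, 3, 39/10)

image vertices: (-21/10, 3, -3/10), (-27/10, 3, 39/10)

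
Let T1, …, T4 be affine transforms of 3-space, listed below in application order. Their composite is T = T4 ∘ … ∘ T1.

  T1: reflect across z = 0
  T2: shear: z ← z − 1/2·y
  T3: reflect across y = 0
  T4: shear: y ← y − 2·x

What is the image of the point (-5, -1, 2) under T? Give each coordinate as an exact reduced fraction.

T(p) = (-5, 11, -3/2)

T1 reflect across z = 0: (-5, -1, 2) → (-5, -1, -2)
T2 shear: z ← z − 1/2·y: (-5, -1, -2) → (-5, -1, -3/2)
T3 reflect across y = 0: (-5, -1, -3/2) → (-5, 1, -3/2)
T4 shear: y ← y − 2·x: (-5, 1, -3/2) → (-5, 11, -3/2)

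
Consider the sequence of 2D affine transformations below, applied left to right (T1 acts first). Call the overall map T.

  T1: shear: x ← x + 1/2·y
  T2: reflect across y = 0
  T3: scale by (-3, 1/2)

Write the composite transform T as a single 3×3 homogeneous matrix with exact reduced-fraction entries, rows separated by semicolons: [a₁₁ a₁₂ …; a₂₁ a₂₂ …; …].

T = [-3 -3/2 0; 0 -1/2 0; 0 0 1]

T1 = [1 1/2 0; 0 1 0; 0 0 1]
T2·T1 = [1 1/2 0; 0 -1 0; 0 0 1]
T3·…·T1 = [-3 -3/2 0; 0 -1/2 0; 0 0 1]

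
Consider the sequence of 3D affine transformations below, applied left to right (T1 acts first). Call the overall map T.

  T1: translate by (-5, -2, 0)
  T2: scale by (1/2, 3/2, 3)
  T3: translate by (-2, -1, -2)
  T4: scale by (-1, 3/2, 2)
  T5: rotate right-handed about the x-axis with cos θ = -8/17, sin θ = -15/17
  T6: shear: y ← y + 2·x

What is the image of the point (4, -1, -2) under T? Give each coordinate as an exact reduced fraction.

T(p) = (5/2, -89/17, 1007/68)

T1 translate by (-5, -2, 0): (4, -1, -2) → (-1, -3, -2)
T2 scale by (1/2, 3/2, 3): (-1, -3, -2) → (-1/2, -9/2, -6)
T3 translate by (-2, -1, -2): (-1/2, -9/2, -6) → (-5/2, -11/2, -8)
T4 scale by (-1, 3/2, 2): (-5/2, -11/2, -8) → (5/2, -33/4, -16)
T5 rotate right-handed about the x-axis with cos θ = -8/17, sin θ = -15/17: (5/2, -33/4, -16) → (5/2, -174/17, 1007/68)
T6 shear: y ← y + 2·x: (5/2, -174/17, 1007/68) → (5/2, -89/17, 1007/68)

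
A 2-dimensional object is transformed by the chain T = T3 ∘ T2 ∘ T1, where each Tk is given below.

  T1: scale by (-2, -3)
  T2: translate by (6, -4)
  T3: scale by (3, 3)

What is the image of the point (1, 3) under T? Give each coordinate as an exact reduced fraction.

T(p) = (12, -39)

T1 scale by (-2, -3): (1, 3) → (-2, -9)
T2 translate by (6, -4): (-2, -9) → (4, -13)
T3 scale by (3, 3): (4, -13) → (12, -39)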